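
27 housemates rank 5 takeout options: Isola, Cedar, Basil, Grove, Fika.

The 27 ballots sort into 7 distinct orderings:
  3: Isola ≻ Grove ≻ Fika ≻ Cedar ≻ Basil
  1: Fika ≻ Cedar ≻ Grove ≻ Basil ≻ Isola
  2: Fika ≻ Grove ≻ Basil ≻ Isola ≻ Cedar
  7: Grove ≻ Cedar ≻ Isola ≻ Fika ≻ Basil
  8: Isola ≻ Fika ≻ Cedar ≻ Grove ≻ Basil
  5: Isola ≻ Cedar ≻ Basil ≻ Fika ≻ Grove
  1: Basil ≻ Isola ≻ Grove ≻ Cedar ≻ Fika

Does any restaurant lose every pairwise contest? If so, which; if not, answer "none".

Pairwise majorities:
Isola vs Cedar: Isola wins 19–8.
Isola vs Basil: Isola preferred on 3+7+8+5 = 23 ballots; Isola wins 23–4.
Isola vs Grove: Isola wins 17–10.
Isola vs Fika: Isola preferred on 3+7+8+5+1 = 24 ballots; Isola wins 24–3.
Cedar vs Basil: Cedar, 24–3.
Cedar–Grove: Cedar 14–13.
Cedar vs Fika: Fika wins 14–13.
Basil vs Grove: Grove wins 21–6.
Basil vs Fika: Fika wins 21–6.
Grove vs Fika: Fika wins 16–11.
Basil is beaten in every head-to-head and is the Condorcet loser.

Basil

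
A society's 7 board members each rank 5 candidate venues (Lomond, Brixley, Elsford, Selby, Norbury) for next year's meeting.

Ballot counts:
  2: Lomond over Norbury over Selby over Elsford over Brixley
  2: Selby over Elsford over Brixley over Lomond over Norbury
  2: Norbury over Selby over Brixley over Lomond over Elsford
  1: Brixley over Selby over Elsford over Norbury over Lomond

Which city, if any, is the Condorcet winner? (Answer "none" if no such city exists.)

none

Head-to-head results (7 organisers):
Lomond–Brixley: Brixley 5–2.
Lomond–Elsford: Lomond 4–3.
Lomond vs Selby: Selby wins 5–2.
Lomond–Norbury: Lomond 4–3.
Brixley–Elsford: Elsford 4–3.
Brixley vs Selby: Selby, 6–1.
Brixley vs Norbury: Norbury wins 4–3.
Elsford–Selby: Selby 7–0.
Elsford vs Norbury: Norbury wins 4–3.
Selby–Norbury: Norbury 4–3.
Every city loses at least once (Lomond loses to Brixley; Brixley loses to Elsford; Elsford loses to Lomond; Selby loses to Norbury; Norbury loses to Lomond). The majority relation contains the cycle Lomond → Elsford → Brixley → Lomond, so there is no Condorcet winner.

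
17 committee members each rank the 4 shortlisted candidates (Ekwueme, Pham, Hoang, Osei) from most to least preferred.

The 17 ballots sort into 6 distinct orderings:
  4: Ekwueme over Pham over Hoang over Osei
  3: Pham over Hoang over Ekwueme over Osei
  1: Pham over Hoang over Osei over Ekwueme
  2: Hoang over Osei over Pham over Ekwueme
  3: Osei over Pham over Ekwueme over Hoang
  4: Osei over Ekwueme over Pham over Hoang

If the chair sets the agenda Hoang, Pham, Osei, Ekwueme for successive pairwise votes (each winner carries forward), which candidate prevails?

Osei

Round 1: Hoang vs Pham — 2–15, Pham advances.
Round 2: Pham vs Osei — 8–9, Osei advances.
Round 3: Osei vs Ekwueme — 10–7, Osei advances.
Osei survives the agenda.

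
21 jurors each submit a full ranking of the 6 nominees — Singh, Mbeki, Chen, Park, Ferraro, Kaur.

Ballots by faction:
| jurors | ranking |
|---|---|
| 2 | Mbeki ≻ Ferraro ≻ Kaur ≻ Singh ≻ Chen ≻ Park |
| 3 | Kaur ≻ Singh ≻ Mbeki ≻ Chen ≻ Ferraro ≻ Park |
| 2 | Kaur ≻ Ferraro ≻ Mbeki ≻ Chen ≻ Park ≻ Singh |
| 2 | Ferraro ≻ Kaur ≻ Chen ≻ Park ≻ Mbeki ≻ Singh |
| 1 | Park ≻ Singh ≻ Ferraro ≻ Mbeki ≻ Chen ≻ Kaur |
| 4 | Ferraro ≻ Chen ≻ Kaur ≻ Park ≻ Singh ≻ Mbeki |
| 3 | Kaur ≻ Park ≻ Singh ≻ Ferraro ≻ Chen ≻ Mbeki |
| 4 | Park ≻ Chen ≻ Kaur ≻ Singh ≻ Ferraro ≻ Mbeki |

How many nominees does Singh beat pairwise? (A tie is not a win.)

2

Singh against each rival (21 jurors):
Singh–Mbeki: Singh 15–6.
Singh vs Chen: 9 to 12, Chen.
Singh vs Park: Park wins 16–5.
Singh vs Ferraro: Singh is ranked higher on 3+1+3+4 = 11 ballots, Ferraro on 10. Singh wins 11–10.
Singh vs Kaur: Singh preferred on 1 ballot; Kaur wins 20–1.
Singh beats Mbeki, Ferraro; loses to Chen, Park, Kaur — 2 pairwise wins.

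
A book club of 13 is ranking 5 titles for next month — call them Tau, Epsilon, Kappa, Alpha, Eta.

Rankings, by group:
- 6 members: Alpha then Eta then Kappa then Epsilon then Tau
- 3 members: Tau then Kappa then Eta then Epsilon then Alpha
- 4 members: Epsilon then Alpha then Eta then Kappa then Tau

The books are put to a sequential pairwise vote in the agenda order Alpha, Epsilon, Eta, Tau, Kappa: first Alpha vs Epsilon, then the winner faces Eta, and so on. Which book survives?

Eta

Round 1: Alpha vs Epsilon — 6–7, Epsilon advances.
Round 2: Epsilon vs Eta — 4–9, Eta advances.
Round 3: Eta vs Tau — 10–3, Eta advances.
Round 4: Eta vs Kappa — 10–3, Eta advances.
Eta survives the agenda.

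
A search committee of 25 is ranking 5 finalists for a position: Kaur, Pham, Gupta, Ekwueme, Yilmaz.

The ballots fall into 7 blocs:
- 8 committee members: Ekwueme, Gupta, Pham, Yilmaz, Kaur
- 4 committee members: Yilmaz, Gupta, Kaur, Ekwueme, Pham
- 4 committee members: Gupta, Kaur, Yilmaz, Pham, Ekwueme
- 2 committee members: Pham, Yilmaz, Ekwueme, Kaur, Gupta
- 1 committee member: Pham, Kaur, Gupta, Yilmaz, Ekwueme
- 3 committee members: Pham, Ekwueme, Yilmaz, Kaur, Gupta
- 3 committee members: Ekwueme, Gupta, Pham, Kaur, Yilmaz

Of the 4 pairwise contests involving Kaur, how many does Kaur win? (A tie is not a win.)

0

Kaur against each rival (25 committee members):
Kaur vs Pham: 4+4 = 8 for Kaur, 17 for Pham — Pham by 17–8.
Kaur vs Gupta: Gupta wins 19–6.
Kaur vs Ekwueme: Ekwueme wins 16–9.
Kaur vs Yilmaz: 4+1+3 = 8 for Kaur, 17 for Yilmaz — Yilmaz by 17–8.
Kaur beats no one; loses to Pham, Gupta, Ekwueme, Yilmaz — 0 pairwise wins.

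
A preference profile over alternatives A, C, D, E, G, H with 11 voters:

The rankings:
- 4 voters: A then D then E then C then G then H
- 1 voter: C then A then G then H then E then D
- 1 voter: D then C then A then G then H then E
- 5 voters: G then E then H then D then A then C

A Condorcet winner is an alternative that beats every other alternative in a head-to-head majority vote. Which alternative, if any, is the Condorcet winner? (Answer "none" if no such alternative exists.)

Head-to-head results (11 voters):
A vs C: A, 9–2.
A–D: D 6–5.
A vs E: A wins 6–5.
A–G: A 6–5.
A vs H: A, 6–5.
C vs D: D wins 10–1.
C–E: E 9–2.
C vs G: C wins 6–5.
C vs H: C, 6–5.
D–E: E 6–5.
D vs G: G, 6–5.
D–H: H 6–5.
E vs G: G, 7–4.
E vs H: E, 9–2.
G–H: G 11–0.
Each alternative drops at least one matchup (A loses to D; C loses to A; D loses to E; E loses to A; G loses to A; H loses to A); the cycle A → E → D → A rules out a Condorcet winner.

none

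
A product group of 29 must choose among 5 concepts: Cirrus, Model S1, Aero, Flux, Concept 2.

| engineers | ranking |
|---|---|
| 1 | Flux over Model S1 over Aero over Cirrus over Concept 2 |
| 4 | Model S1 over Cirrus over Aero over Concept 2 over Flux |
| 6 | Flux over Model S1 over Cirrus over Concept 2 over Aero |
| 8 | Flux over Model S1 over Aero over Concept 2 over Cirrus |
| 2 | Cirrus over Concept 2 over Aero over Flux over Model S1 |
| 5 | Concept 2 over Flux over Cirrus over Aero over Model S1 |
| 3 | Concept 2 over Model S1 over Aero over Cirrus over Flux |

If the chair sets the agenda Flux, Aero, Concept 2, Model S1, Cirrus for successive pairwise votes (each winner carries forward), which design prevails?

Flux

Round 1: Flux vs Aero — 20–9, Flux advances.
Round 2: Flux vs Concept 2 — 15–14, Flux advances.
Round 3: Flux vs Model S1 — 22–7, Flux advances.
Round 4: Flux vs Cirrus — 20–9, Flux advances.
Flux survives the agenda.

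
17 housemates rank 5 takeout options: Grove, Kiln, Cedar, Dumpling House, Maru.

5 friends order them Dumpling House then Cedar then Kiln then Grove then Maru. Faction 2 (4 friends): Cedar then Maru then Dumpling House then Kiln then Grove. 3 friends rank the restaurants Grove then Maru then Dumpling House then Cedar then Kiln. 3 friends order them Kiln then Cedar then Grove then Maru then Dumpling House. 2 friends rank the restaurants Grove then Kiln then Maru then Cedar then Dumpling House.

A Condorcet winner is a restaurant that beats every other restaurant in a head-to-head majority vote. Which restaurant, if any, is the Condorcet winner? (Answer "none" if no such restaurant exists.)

Check each pair by majority over 17 ballots:
Grove vs Kiln: 5 to 12, Kiln.
Grove–Cedar: Cedar 12–5.
Grove–Dumpling House: Dumpling House 9–8.
Grove vs Maru: Grove preferred on 5+3+3+2 = 13 ballots; Grove wins 13–4.
Kiln–Cedar: Cedar 12–5.
Kiln vs Dumpling House: 5 to 12, Dumpling House.
Kiln–Maru: Kiln 10–7.
Cedar vs Dumpling House: Cedar, 9–8.
Cedar vs Maru: 5+4+3 = 12 for Cedar, 5 for Maru — Cedar by 12–5.
Dumpling House–Maru: Maru 12–5.
Cedar defeats every rival head-to-head and is the Condorcet winner.

Cedar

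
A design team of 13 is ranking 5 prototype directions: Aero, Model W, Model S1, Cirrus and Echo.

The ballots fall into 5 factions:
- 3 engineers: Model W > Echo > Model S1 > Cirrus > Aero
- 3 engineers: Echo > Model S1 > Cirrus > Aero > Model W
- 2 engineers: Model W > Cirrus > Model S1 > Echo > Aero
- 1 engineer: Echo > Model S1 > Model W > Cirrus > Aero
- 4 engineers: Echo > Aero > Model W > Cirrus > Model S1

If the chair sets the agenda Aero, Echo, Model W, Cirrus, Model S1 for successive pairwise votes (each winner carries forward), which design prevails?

Round 1: Aero vs Echo — 0–13, Echo advances.
Round 2: Echo vs Model W — 8–5, Echo advances.
Round 3: Echo vs Cirrus — 11–2, Echo advances.
Round 4: Echo vs Model S1 — 11–2, Echo advances.
Echo survives the agenda.

Echo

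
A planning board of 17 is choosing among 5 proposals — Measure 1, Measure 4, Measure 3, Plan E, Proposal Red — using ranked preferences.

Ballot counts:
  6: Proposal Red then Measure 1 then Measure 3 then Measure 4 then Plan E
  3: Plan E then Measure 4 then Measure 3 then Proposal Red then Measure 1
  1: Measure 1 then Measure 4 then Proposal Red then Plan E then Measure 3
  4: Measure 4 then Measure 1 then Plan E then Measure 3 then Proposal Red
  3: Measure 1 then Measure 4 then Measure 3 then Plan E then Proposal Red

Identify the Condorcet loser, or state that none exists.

none

Pairwise majorities:
Measure 1 vs Measure 4: Measure 1 is ranked higher on 6+1+3 = 10 ballots, Measure 4 on 7. Measure 1 wins 10–7.
Measure 1 vs Measure 3: Measure 1 preferred on 6+1+4+3 = 14 ballots; Measure 1 wins 14–3.
Measure 1 vs Plan E: Measure 1 preferred on 6+1+4+3 = 14 ballots; Measure 1 wins 14–3.
Measure 1 vs Proposal Red: Measure 1 is ranked higher on 1+4+3 = 8 ballots, Proposal Red on 9. Proposal Red wins 9–8.
Measure 4 vs Measure 3: Measure 4, 11–6.
Measure 4 vs Plan E: Measure 4, 14–3.
Measure 4 vs Proposal Red: Measure 4 preferred on 3+1+4+3 = 11 ballots; Measure 4 wins 11–6.
Measure 3–Plan E: Measure 3 9–8.
Measure 3 vs Proposal Red: Measure 3 is ranked higher on 3+4+3 = 10 ballots, Proposal Red on 7. Measure 3 wins 10–7.
Plan E vs Proposal Red: 3+4+3 = 10 for Plan E, 7 for Proposal Red — Plan E by 10–7.
Each option has at least one pairwise win (Measure 1 beats Measure 4; Measure 4 beats Measure 3; Measure 3 beats Plan E; Plan E beats Proposal Red; Proposal Red beats Measure 1) — no Condorcet loser.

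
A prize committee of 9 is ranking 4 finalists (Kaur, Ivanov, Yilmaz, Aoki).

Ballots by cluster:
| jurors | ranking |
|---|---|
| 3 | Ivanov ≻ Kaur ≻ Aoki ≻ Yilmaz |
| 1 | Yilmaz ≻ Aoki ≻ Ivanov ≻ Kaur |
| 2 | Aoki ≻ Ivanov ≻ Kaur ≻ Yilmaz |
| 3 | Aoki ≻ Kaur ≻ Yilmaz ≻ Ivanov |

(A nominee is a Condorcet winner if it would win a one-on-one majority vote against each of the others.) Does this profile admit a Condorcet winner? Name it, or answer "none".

Aoki

Check each pair by majority over 9 ballots:
Kaur–Ivanov: Ivanov 6–3.
Kaur vs Yilmaz: Kaur wins 8–1.
Kaur–Aoki: Aoki 6–3.
Ivanov–Yilmaz: Ivanov 5–4.
Ivanov–Aoki: Aoki 6–3.
Yilmaz–Aoki: Aoki 8–1.
Aoki wins every pairwise contest, so Aoki is the Condorcet winner.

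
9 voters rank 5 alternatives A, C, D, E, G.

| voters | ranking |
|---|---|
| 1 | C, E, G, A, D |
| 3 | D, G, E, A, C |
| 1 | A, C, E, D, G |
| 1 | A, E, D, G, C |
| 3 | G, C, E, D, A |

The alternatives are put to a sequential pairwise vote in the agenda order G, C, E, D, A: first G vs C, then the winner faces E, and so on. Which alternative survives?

Round 1: G vs C — 7–2, G advances.
Round 2: G vs E — 6–3, G advances.
Round 3: G vs D — 4–5, D advances.
Round 4: D vs A — 6–3, D advances.
The agenda winner is D.

D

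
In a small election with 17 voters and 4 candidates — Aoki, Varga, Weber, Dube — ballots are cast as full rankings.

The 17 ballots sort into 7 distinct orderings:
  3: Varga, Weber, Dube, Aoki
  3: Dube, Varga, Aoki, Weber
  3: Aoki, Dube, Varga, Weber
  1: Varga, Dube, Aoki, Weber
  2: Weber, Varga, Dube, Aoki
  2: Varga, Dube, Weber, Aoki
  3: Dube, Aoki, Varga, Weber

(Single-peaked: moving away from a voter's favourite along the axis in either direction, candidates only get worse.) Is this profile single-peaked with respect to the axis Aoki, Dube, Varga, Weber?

yes

Axis positions: Aoki=1, Dube=2, Varga=3, Weber=4.
Ballot type 1 (peak Varga at position 3): ranking walks positions 3-4-2-1, expanding outward from the peak — single-peaked.
Ballot type 2 (peak Dube at position 2): ranking walks positions 2-3-1-4, expanding outward from the peak — single-peaked.
Ballot type 3 (peak Aoki at position 1): ranking walks positions 1-2-3-4, expanding outward from the peak — single-peaked.
Ballot type 4 (peak Varga at position 3): ranking walks positions 3-2-1-4, expanding outward from the peak — single-peaked.
Ballot type 5 (peak Weber at position 4): ranking walks positions 4-3-2-1, expanding outward from the peak — single-peaked.
Ballot type 6 (peak Varga at position 3): ranking walks positions 3-2-4-1, expanding outward from the peak — single-peaked.
Ballot type 7 (peak Dube at position 2): ranking walks positions 2-1-3-4, expanding outward from the peak — single-peaked.
Every ranking is single-peaked on this axis.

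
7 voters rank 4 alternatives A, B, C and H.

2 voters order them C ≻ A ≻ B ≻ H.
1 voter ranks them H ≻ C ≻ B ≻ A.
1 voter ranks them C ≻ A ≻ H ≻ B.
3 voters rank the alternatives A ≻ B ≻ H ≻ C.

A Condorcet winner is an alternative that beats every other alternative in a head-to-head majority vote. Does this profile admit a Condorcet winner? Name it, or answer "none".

none

Pairwise majorities:
A vs B: 2+1+3 = 6 for A, 1 for B — A by 6–1.
A vs C: A preferred on 3 ballots; C wins 4–3.
A vs H: A preferred on 2+1+3 = 6 ballots; A wins 6–1.
B vs C: B preferred on 3 ballots; C wins 4–3.
B vs H: 2+3 = 5 for B, 2 for H — B by 5–2.
C vs H: C is ranked higher on 2+1 = 3 ballots, H on 4. H wins 4–3.
No alternative is unbeaten: A loses to C; B loses to A; C loses to H; H loses to A. In particular A > H > C > A is a majority cycle — no Condorcet winner exists.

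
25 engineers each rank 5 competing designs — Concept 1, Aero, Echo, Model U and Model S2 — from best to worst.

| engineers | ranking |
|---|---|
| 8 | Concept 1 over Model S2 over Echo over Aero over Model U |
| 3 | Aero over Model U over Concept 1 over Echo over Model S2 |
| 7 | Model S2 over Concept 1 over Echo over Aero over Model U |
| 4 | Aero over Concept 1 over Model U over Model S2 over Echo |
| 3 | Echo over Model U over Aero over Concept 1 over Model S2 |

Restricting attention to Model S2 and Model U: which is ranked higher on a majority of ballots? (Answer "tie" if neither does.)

Ballots ranking Model S2 above Model U: 8 + 7 = 15.
Ballots ranking Model U above Model S2: 25 − 15 = 10.
Model S2 wins the head-to-head 15–10.

Model S2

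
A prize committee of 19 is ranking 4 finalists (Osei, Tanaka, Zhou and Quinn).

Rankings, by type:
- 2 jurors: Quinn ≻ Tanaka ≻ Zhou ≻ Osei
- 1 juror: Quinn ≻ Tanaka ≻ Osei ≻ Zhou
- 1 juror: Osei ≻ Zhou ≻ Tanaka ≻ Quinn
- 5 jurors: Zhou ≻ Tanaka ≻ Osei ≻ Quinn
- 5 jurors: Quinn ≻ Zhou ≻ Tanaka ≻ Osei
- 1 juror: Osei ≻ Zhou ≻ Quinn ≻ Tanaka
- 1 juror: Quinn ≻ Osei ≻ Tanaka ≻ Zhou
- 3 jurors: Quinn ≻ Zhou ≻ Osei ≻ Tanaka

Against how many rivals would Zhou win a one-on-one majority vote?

Zhou against each rival (19 jurors):
Zhou vs Osei: 2+5+5+3 = 15 for Zhou, 4 for Osei — Zhou by 15–4.
Zhou vs Tanaka: Zhou is ranked higher on 1+5+5+1+3 = 15 ballots, Tanaka on 4. Zhou wins 15–4.
Zhou vs Quinn: Quinn, 12–7.
Zhou beats Osei, Tanaka; loses to Quinn — 2 pairwise wins.

2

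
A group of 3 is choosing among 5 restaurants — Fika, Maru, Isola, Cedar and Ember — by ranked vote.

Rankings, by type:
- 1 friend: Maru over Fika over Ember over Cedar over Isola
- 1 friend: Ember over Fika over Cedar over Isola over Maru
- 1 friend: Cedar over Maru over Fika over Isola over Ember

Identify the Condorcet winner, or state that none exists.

Head-to-head results (3 friends):
Fika–Maru: Maru 2–1.
Fika vs Isola: 3 to 0, Fika.
Fika vs Cedar: Fika preferred on 1+1 = 2 ballots; Fika wins 2–1.
Fika vs Ember: 2 to 1, Fika.
Maru vs Isola: 2 to 1, Maru.
Maru vs Cedar: Maru preferred on 1 ballot; Cedar wins 2–1.
Maru vs Ember: Maru preferred on 1+1 = 2 ballots; Maru wins 2–1.
Isola vs Cedar: 0 to 3, Cedar.
Isola vs Ember: Ember wins 2–1.
Cedar vs Ember: Ember, 2–1.
Every restaurant loses at least once (Fika loses to Maru; Maru loses to Cedar; Isola loses to Fika; Cedar loses to Fika; Ember loses to Fika). The majority relation contains the cycle Fika → Cedar → Maru → Fika, so there is no Condorcet winner.

none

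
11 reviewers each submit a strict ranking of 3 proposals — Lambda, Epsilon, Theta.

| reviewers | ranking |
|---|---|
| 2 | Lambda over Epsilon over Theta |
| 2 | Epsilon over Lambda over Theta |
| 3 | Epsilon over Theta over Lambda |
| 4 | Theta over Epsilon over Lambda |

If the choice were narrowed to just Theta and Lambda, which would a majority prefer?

Theta

Ballots ranking Theta above Lambda: 3 + 4 = 7.
Ballots ranking Lambda above Theta: 11 − 7 = 4.
Theta wins the head-to-head 7–4.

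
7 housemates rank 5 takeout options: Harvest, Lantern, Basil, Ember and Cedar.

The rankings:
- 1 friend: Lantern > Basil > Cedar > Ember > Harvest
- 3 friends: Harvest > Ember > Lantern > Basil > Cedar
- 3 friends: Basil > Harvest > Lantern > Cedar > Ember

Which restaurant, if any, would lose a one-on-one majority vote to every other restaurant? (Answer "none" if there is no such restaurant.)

Ember

Head-to-head results (7 friends):
Harvest vs Lantern: Harvest, 6–1.
Harvest vs Basil: 3 for Harvest, 4 for Basil — Basil by 4–3.
Harvest vs Ember: 3+3 = 6 for Harvest, 1 for Ember — Harvest by 6–1.
Harvest vs Cedar: 6 to 1, Harvest.
Lantern–Basil: Lantern 4–3.
Lantern vs Ember: Lantern is ranked higher on 1+3 = 4 ballots, Ember on 3. Lantern wins 4–3.
Lantern vs Cedar: 7 to 0, Lantern.
Basil vs Ember: 1+3 = 4 for Basil, 3 for Ember — Basil by 4–3.
Basil vs Cedar: Basil wins 7–0.
Ember vs Cedar: Ember preferred on 3 ballots; Cedar wins 4–3.
Ember loses to every other restaurant — it is the Condorcet loser.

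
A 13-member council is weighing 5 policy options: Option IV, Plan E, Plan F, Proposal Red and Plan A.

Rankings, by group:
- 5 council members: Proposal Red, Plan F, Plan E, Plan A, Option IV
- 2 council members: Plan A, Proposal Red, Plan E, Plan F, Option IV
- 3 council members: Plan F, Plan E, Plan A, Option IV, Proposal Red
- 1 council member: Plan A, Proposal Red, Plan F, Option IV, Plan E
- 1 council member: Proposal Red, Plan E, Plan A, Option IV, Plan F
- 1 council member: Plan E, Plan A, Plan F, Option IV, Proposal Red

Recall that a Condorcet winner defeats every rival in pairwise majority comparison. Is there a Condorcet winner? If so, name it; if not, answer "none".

Pairwise majorities:
Option IV vs Plan E: Plan E wins 12–1.
Option IV vs Plan F: Plan F wins 12–1.
Option IV vs Proposal Red: Proposal Red wins 9–4.
Option IV–Plan A: Plan A 13–0.
Plan E–Plan F: Plan F 9–4.
Plan E vs Proposal Red: Proposal Red wins 9–4.
Plan E–Plan A: Plan E 10–3.
Plan F vs Proposal Red: Proposal Red, 9–4.
Plan F–Plan A: Plan F 8–5.
Proposal Red vs Plan A: Plan A wins 7–6.
Each option drops at least one matchup (Option IV loses to Plan E; Plan E loses to Plan F; Plan F loses to Proposal Red; Proposal Red loses to Plan A; Plan A loses to Plan E); the cycle Plan E > Plan A > Proposal Red > Plan E rules out a Condorcet winner.

none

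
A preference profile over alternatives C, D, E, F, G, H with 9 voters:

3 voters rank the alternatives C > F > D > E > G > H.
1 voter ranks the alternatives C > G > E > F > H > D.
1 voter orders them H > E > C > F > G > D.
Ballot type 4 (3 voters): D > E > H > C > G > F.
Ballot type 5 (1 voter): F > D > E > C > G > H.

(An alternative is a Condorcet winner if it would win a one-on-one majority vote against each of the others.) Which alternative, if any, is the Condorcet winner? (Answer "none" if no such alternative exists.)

none

Head-to-head results (9 voters):
C–D: C 5–4.
C vs E: 4 to 5, E.
C vs F: 3+1+1+3 = 8 for C, 1 for F — C by 8–1.
C vs G: 3+1+1+3+1 = 9 for C, 0 for G — C by 9–0.
C vs H: 5 to 4, C.
D vs E: D is ranked higher on 3+3+1 = 7 ballots, E on 2. D wins 7–2.
D vs F: F, 6–3.
D vs G: D preferred on 3+3+1 = 7 ballots; D wins 7–2.
D–H: D 7–2.
E vs F: 1+1+3 = 5 for E, 4 for F — E by 5–4.
E vs G: E is ranked higher on 3+1+3+1 = 8 ballots, G on 1. E wins 8–1.
E vs H: 3+1+3+1 = 8 for E, 1 for H — E by 8–1.
F vs G: 5 to 4, F.
F vs H: 5 to 4, F.
G vs H: G, 5–4.
Every alternative loses at least once (C loses to E; D loses to C; E loses to D; F loses to C; G loses to C; H loses to C). The majority relation contains the cycle C → D → E → C, so there is no Condorcet winner.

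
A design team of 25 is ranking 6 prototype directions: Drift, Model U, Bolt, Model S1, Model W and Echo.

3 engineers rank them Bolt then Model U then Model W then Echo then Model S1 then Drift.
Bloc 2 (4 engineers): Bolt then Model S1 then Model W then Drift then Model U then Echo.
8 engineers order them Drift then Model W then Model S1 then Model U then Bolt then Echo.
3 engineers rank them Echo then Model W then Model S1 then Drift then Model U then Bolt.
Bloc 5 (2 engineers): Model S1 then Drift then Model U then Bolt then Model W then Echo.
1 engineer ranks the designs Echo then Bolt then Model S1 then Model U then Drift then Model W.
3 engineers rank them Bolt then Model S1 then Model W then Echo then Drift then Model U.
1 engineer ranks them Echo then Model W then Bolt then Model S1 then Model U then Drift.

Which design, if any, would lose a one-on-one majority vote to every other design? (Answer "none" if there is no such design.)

Echo

Pairwise majorities:
Drift vs Model U: Drift preferred on 4+8+3+2+3 = 20 ballots; Drift wins 20–5.
Drift vs Bolt: Drift, 13–12.
Drift vs Model S1: Drift is ranked higher on 8 ballots, Model S1 on 17. Model S1 wins 17–8.
Drift vs Model W: Model W wins 14–11.
Drift vs Echo: Drift preferred on 4+8+2 = 14 ballots; Drift wins 14–11.
Model U vs Bolt: Model U preferred on 8+3+2 = 13 ballots; Model U wins 13–12.
Model U vs Model S1: Model S1, 22–3.
Model U vs Model W: Model U is ranked higher on 3+2+1 = 6 ballots, Model W on 19. Model W wins 19–6.
Model U vs Echo: 17 to 8, Model U.
Bolt vs Model S1: 12 to 13, Model S1.
Bolt vs Model W: 13 to 12, Bolt.
Bolt vs Echo: Bolt, 20–5.
Model S1 vs Model W: 10 to 15, Model W.
Model S1 vs Echo: 4+8+2+3 = 17 for Model S1, 8 for Echo — Model S1 by 17–8.
Model W vs Echo: 20 to 5, Model W.
Echo loses to every other design — it is the Condorcet loser.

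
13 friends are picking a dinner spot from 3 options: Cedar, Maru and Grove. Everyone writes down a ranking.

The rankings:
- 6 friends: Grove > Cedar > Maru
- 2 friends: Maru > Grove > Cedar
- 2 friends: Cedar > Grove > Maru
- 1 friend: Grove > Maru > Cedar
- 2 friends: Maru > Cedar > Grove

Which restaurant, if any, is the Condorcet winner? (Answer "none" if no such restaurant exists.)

Grove

Check each pair by majority over 13 ballots:
Cedar vs Maru: Cedar wins 8–5.
Cedar–Grove: Grove 9–4.
Maru vs Grove: Grove, 9–4.
Grove wins every pairwise contest, so Grove is the Condorcet winner.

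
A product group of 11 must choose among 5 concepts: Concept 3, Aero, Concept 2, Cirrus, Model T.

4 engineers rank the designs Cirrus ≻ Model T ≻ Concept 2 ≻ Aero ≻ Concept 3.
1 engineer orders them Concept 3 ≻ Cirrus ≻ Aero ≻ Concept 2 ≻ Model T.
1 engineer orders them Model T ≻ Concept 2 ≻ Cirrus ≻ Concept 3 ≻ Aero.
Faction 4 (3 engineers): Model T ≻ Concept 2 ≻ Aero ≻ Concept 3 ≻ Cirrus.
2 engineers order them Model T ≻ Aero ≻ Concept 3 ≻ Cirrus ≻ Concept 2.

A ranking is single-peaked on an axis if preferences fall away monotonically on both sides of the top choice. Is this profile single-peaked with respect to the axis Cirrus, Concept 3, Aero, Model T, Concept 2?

Axis positions: Cirrus=1, Concept 3=2, Aero=3, Model T=4, Concept 2=5.
Faction 1: ranking walks positions 1-4-5-3-2; Model T is ranked above Concept 3 even though Concept 3 lies between Model T and the peak Cirrus on the axis — preferences dip and rise again. Not single-peaked.
Faction 2: ranking walks positions 2-1-3-5-4; Concept 2 is ranked above Model T even though Model T lies between Concept 2 and the peak Concept 3 on the axis — preferences dip and rise again. Not single-peaked.
Faction 3: ranking walks positions 4-5-1-2-3; Cirrus is ranked above Aero even though Aero lies between Cirrus and the peak Model T on the axis — preferences dip and rise again. Not single-peaked.
Faction 4 (peak Model T at position 4): ranking walks positions 4-5-3-2-1, expanding outward from the peak — single-peaked.
Faction 5 (peak Model T at position 4): ranking walks positions 4-3-2-1-5, expanding outward from the peak — single-peaked.
Faction 1 violates single-peakedness, so the profile is not single-peaked on this axis.

no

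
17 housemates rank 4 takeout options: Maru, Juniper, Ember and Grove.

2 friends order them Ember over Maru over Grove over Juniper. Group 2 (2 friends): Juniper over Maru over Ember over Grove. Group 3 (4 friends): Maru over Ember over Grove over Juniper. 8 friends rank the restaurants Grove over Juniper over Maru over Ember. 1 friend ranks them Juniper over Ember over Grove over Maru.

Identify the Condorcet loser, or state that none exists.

none

Pairwise majorities:
Maru vs Juniper: Maru is ranked higher on 2+4 = 6 ballots, Juniper on 11. Juniper wins 11–6.
Maru vs Ember: Maru is ranked higher on 2+4+8 = 14 ballots, Ember on 3. Maru wins 14–3.
Maru vs Grove: Grove wins 9–8.
Juniper vs Ember: Juniper, 11–6.
Juniper vs Grove: 3 to 14, Grove.
Ember vs Grove: Ember wins 9–8.
No restaurant is winless: Maru beats Ember; Juniper beats Maru; Ember beats Grove; Grove beats Maru. There is no Condorcet loser.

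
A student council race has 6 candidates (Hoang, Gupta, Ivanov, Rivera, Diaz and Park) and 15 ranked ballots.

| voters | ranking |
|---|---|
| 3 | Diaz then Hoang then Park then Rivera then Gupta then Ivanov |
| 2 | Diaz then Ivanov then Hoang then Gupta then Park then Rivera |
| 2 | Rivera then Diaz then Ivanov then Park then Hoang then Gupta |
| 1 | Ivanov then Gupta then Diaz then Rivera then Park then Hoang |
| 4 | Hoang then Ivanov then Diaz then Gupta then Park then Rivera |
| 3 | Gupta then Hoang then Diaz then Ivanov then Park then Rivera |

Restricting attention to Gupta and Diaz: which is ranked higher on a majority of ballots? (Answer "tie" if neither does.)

Diaz

Ballots ranking Gupta above Diaz: 1 + 3 = 4.
Ballots ranking Diaz above Gupta: 15 − 4 = 11.
Diaz wins the head-to-head 11–4.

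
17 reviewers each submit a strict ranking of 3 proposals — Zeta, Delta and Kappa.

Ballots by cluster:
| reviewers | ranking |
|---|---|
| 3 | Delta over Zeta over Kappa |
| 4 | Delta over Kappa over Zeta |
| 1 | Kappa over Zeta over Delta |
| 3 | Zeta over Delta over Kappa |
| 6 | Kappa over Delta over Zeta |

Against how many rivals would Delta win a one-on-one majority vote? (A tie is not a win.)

2

Delta against each rival (17 reviewers):
Delta vs Zeta: Delta wins 13–4.
Delta vs Kappa: Delta preferred on 3+4+3 = 10 ballots; Delta wins 10–7.
Delta beats Zeta, Kappa — 2 pairwise wins.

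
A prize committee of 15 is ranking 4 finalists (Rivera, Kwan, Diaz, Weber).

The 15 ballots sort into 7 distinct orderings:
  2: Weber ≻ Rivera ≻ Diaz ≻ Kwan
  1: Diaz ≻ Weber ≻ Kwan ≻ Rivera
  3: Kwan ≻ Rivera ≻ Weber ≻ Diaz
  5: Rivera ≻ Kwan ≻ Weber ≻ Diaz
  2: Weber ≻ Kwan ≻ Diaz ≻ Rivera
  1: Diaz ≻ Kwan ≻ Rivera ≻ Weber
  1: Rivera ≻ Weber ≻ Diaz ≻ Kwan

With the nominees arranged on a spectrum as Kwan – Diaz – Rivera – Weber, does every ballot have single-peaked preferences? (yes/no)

Axis positions: Kwan=1, Diaz=2, Rivera=3, Weber=4.
Group 1 (peak Weber at position 4): ranking walks positions 4-3-2-1, expanding outward from the peak — single-peaked.
Group 2: ranking walks positions 2-4-1-3; Weber is ranked above Rivera even though Rivera lies between Weber and the peak Diaz on the axis — preferences dip and rise again. Not single-peaked.
Group 3: ranking walks positions 1-3-4-2; Rivera is ranked above Diaz even though Diaz lies between Rivera and the peak Kwan on the axis — preferences dip and rise again. Not single-peaked.
Group 4: ranking walks positions 3-1-4-2; Kwan is ranked above Diaz even though Diaz lies between Kwan and the peak Rivera on the axis — preferences dip and rise again. Not single-peaked.
Group 5: ranking walks positions 4-1-2-3; Kwan is ranked above Rivera even though Rivera lies between Kwan and the peak Weber on the axis — preferences dip and rise again. Not single-peaked.
Group 6 (peak Diaz at position 2): ranking walks positions 2-1-3-4, expanding outward from the peak — single-peaked.
Group 7 (peak Rivera at position 3): ranking walks positions 3-4-2-1, expanding outward from the peak — single-peaked.
Group 2 violates single-peakedness, so the profile is not single-peaked on this axis.

no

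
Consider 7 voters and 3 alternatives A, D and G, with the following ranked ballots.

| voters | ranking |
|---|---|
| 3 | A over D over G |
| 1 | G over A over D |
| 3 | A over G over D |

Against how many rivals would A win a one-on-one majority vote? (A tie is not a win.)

2

A against each rival (7 voters):
A–D: A 7–0.
A–G: A 6–1.
A beats D, G — 2 pairwise wins.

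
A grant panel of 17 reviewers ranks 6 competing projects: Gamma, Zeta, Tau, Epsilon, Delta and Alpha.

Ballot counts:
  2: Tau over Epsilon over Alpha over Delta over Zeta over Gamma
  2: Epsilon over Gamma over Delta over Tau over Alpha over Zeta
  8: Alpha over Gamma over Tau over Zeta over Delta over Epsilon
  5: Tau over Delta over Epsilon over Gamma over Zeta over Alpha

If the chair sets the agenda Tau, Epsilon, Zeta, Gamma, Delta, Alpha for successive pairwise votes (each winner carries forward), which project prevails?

Round 1: Tau vs Epsilon — 15–2, Tau advances.
Round 2: Tau vs Zeta — 17–0, Tau advances.
Round 3: Tau vs Gamma — 7–10, Gamma advances.
Round 4: Gamma vs Delta — 10–7, Gamma advances.
Round 5: Gamma vs Alpha — 7–10, Alpha advances.
The agenda winner is Alpha.

Alpha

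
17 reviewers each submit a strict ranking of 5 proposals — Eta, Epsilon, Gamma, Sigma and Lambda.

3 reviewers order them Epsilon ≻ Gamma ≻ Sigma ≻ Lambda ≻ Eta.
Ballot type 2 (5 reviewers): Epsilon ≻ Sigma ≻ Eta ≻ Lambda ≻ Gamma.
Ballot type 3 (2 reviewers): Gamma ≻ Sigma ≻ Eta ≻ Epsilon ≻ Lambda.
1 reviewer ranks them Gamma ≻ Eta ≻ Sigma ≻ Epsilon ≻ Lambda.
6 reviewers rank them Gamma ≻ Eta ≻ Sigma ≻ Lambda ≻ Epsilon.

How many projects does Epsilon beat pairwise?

1

Epsilon against each rival (17 reviewers):
Epsilon vs Eta: 3+5 = 8 for Epsilon, 9 for Eta — Eta by 9–8.
Epsilon vs Gamma: Epsilon is ranked higher on 3+5 = 8 ballots, Gamma on 9. Gamma wins 9–8.
Epsilon vs Sigma: 3+5 = 8 for Epsilon, 9 for Sigma — Sigma by 9–8.
Epsilon vs Lambda: Epsilon is ranked higher on 3+5+2+1 = 11 ballots, Lambda on 6. Epsilon wins 11–6.
Epsilon beats Lambda; loses to Eta, Gamma, Sigma — 1 pairwise win.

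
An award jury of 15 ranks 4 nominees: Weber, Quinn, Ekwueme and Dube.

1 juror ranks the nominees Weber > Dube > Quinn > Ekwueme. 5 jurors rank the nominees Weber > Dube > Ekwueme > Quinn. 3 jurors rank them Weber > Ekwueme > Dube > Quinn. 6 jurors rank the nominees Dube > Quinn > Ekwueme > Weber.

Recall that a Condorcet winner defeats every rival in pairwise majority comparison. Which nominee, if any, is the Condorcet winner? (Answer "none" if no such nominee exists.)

Weber

Pairwise majorities:
Weber vs Quinn: 9 to 6, Weber.
Weber vs Ekwueme: 9 to 6, Weber.
Weber vs Dube: 9 to 6, Weber.
Quinn vs Ekwueme: 1+6 = 7 for Quinn, 8 for Ekwueme — Ekwueme by 8–7.
Quinn vs Dube: Quinn preferred on 0 ballots; Dube wins 15–0.
Ekwueme vs Dube: 3 to 12, Dube.
Only Weber has no losses; Weber is the Condorcet winner.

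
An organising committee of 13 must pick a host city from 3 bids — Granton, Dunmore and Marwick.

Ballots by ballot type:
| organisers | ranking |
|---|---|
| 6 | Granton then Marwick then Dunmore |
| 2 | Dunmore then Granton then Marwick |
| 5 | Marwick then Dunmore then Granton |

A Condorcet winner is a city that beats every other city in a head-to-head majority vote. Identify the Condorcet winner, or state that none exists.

none

Pairwise majorities:
Granton–Dunmore: Dunmore 7–6.
Granton vs Marwick: Granton, 8–5.
Dunmore vs Marwick: Dunmore preferred on 2 ballots; Marwick wins 11–2.
Each city drops at least one matchup (Granton loses to Dunmore; Dunmore loses to Marwick; Marwick loses to Granton); the cycle Granton → Marwick → Dunmore → Granton rules out a Condorcet winner.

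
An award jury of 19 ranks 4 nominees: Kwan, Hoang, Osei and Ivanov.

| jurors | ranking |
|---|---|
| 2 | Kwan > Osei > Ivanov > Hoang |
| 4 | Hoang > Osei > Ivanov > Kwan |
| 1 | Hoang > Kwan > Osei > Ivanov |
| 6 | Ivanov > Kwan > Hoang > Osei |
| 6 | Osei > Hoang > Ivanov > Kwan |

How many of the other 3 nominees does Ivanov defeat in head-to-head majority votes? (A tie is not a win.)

Ivanov against each rival (19 jurors):
Ivanov vs Kwan: Ivanov wins 16–3.
Ivanov vs Hoang: 2+6 = 8 for Ivanov, 11 for Hoang — Hoang by 11–8.
Ivanov vs Osei: Osei, 13–6.
Ivanov beats Kwan; loses to Hoang, Osei — 1 pairwise win.

1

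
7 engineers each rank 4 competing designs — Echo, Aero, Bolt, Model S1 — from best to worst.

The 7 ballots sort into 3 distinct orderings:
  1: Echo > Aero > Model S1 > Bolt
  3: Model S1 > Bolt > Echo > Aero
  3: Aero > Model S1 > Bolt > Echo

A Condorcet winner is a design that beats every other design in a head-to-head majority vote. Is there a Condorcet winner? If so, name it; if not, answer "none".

Pairwise majorities:
Echo vs Aero: 4 to 3, Echo.
Echo vs Bolt: Bolt, 6–1.
Echo vs Model S1: 1 for Echo, 6 for Model S1 — Model S1 by 6–1.
Aero vs Bolt: Aero, 4–3.
Aero vs Model S1: 1+3 = 4 for Aero, 3 for Model S1 — Aero by 4–3.
Bolt vs Model S1: 0 for Bolt, 7 for Model S1 — Model S1 by 7–0.
Every design loses at least once (Echo loses to Bolt; Aero loses to Echo; Bolt loses to Aero; Model S1 loses to Aero). The majority relation contains the cycle Echo beats Aero beats Bolt beats Echo, so there is no Condorcet winner.

none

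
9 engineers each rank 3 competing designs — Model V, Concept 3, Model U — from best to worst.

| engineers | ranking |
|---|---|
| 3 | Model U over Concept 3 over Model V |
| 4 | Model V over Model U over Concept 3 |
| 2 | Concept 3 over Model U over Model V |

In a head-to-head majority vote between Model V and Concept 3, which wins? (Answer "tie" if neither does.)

Ballots ranking Model V above Concept 3: 4.
Ballots ranking Concept 3 above Model V: 9 − 4 = 5.
Concept 3 wins the head-to-head 5–4.

Concept 3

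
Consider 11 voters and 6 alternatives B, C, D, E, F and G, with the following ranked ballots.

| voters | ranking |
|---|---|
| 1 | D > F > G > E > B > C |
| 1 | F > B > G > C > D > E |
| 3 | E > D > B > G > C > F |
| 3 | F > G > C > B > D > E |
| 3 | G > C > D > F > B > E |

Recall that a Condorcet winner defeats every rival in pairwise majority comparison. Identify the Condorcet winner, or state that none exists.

Check each pair by majority over 11 ballots:
B vs C: 5 to 6, C.
B vs D: B preferred on 1+3 = 4 ballots; D wins 7–4.
B vs E: B is ranked higher on 1+3+3 = 7 ballots, E on 4. B wins 7–4.
B vs F: F, 8–3.
B vs G: 4 to 7, G.
C vs D: C, 7–4.
C vs E: 7 to 4, C.
C vs F: C wins 6–5.
C vs G: C is ranked higher on 0 ballots, G on 11. G wins 11–0.
D vs E: D wins 8–3.
D vs F: D wins 7–4.
D vs G: D preferred on 1+3 = 4 ballots; G wins 7–4.
E vs F: E is ranked higher on 3 ballots, F on 8. F wins 8–3.
E vs G: G wins 8–3.
F vs G: F is ranked higher on 1+1+3 = 5 ballots, G on 6. G wins 6–5.
G defeats every rival head-to-head and is the Condorcet winner.

G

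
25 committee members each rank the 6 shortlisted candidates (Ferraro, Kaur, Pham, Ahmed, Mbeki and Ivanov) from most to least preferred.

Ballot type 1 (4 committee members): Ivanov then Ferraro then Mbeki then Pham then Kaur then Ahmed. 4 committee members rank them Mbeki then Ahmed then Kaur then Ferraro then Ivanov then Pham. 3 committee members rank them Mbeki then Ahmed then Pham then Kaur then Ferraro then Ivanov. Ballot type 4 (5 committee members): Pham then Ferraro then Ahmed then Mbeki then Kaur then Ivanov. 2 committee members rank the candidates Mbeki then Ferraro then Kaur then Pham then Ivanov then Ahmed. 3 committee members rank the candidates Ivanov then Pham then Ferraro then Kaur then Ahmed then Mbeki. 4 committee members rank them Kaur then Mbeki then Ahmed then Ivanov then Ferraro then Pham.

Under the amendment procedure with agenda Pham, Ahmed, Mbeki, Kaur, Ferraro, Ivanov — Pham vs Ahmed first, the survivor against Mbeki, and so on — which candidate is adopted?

Mbeki

Round 1: Pham vs Ahmed — 14–11, Pham advances.
Round 2: Pham vs Mbeki — 8–17, Mbeki advances.
Round 3: Mbeki vs Kaur — 18–7, Mbeki advances.
Round 4: Mbeki vs Ferraro — 13–12, Mbeki advances.
Round 5: Mbeki vs Ivanov — 18–7, Mbeki advances.
Mbeki survives the agenda.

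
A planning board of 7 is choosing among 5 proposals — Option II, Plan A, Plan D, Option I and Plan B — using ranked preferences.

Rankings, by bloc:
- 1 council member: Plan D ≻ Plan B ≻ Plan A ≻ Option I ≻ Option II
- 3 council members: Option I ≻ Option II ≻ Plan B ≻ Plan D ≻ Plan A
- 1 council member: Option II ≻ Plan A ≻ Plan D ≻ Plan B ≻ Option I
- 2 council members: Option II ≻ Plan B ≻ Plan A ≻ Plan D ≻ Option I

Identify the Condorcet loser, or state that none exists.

Pairwise majorities:
Option II vs Plan A: 6 to 1, Option II.
Option II vs Plan D: Option II wins 6–1.
Option II vs Option I: Option I wins 4–3.
Option II vs Plan B: Option II wins 6–1.
Plan A vs Plan D: Plan A is ranked higher on 1+2 = 3 ballots, Plan D on 4. Plan D wins 4–3.
Plan A vs Option I: 1+1+2 = 4 for Plan A, 3 for Option I — Plan A by 4–3.
Plan A vs Plan B: Plan A preferred on 1 ballot; Plan B wins 6–1.
Plan D vs Option I: 1+1+2 = 4 for Plan D, 3 for Option I — Plan D by 4–3.
Plan D vs Plan B: Plan B wins 5–2.
Option I vs Plan B: Option I is ranked higher on 3 ballots, Plan B on 4. Plan B wins 4–3.
Every option wins at least one matchup (Option II beats Plan A; Plan A beats Option I; Plan D beats Plan A; Option I beats Option II; Plan B beats Plan A), so there is no Condorcet loser.

none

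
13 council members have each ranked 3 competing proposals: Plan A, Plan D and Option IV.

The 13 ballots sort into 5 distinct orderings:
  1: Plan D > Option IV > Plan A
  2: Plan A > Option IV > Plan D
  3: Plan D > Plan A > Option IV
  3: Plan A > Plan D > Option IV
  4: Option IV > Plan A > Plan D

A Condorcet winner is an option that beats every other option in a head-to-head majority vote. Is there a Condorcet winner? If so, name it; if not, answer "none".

Plan A

Head-to-head results (13 council members):
Plan A vs Plan D: 2+3+4 = 9 for Plan A, 4 for Plan D — Plan A by 9–4.
Plan A vs Option IV: Plan A is ranked higher on 2+3+3 = 8 ballots, Option IV on 5. Plan A wins 8–5.
Plan D vs Option IV: 7 to 6, Plan D.
Plan A beats each of Plan D, Option IV — Plan A is the Condorcet winner.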